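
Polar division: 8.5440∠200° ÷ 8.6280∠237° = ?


r = 8.5440 / 8.6280 = 0.9903
theta = 200° - 237° = -37° = 323° (mod 360)

0.9903 cis(323°)


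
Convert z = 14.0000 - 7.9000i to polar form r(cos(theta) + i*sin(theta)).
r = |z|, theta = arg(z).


r = sqrt(196+62.41) = sqrt(258.41) = 16.0751
theta = atan2(-7.9, 14) = -29.4354 degrees

r = 16.0751, theta = -29.4354 degrees


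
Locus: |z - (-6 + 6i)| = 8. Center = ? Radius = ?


|z - z0| = r is a circle with center z0 and radius r.
Center = (-6, 6), radius = 8

Circle with center (-6, 6) and radius 8


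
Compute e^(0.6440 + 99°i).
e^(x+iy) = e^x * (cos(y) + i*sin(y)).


e^0.6440 = 1.90408
cos(99°) = -0.15643
sin(99°) = 0.98769
Real = 1.90408*(-0.15643) = -0.2979
Imag = 1.90408*0.98769 = 1.8806

-0.2979 + 1.8806i


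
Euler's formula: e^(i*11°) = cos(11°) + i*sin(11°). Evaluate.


cos(11°) = 0.9816
sin(11°) = 0.1908

e^(i*11°) = 0.9816 + 0.1908i


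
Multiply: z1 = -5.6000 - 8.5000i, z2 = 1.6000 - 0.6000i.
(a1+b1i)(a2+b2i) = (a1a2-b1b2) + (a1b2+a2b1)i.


Real = -5.6*1.6 - (-8.5)*(-0.6) = -8.96 - 5.1 = -14.06
Imag = -5.6*(-0.6) + 1.6*(-8.5) = 3.36 - (13.6) = -10.24

-14.0600 - 10.2400i


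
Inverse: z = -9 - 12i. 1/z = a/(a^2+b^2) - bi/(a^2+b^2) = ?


|z|^2 = 81+144 = 225
1/z = (-9 + 12i)/225

1/z = -0.0400 + 0.0533i


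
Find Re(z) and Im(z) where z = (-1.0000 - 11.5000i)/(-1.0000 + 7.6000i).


Multiply by conjugate: (-1.0000 - 11.5000i)(-1.0000 - 7.6000i) / ((-1)^2 + 7.6^2)
Numerator real = -1*(-1) - (11.5)*7.6 = -86.4
Numerator imag = -11.5*(-1) - (-1)*7.6 = 19.1
Denominator = 58.76
Re(z) = -86.4/58.76 = -1.4704
Im(z) = 19.1/58.76 = 0.3251

Re(z) = -1.4704, Im(z) = 0.3251


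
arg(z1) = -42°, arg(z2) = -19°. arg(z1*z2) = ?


arg(z1*z2) = -42° - 19° = -61°
Normalized to (-180°, 180°]: -61°

-61°


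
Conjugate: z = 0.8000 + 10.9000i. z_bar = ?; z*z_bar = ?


z_bar = 0.8000 - 10.9000i
z*z_bar = 0.8^2 + 10.9^2 = 0.64 + 118.81 = 119.45

z_bar = 0.8000 - 10.9000i, z*z_bar = 119.45


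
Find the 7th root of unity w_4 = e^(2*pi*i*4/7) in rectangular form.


Angle = 360*4/7 = 205.7143°
a = cos(205.7143°) = -0.9010
b = sin(205.7143°) = -0.4339

-0.9010 - 0.4339i


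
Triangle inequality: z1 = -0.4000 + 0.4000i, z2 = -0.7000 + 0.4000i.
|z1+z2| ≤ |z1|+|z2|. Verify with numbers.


|z1| = sqrt((-0.4)^2 + 0.4^2) = sqrt(0.32) = 0.5657
|z2| = sqrt((-0.7)^2 + 0.4^2) = sqrt(0.65) = 0.8062
z1+z2 = -1.1000 + 0.8000i
|z1+z2| = sqrt(1.85) = 1.3601
|z1|+|z2| = 0.5657 + 0.8062 = 1.3719

|z1+z2| = 1.3601 ≤ |z1|+|z2| = 1.3719 (verified)


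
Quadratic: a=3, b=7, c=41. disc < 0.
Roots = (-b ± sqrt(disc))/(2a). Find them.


disc = 7^2 - 4*3*41 = 49 - 492 = -443
sqrt(|disc|) = sqrt(443) = 21.0476
Real part = -7/(2*3) = -1.1667
Imag part = 21.0476/(2*3) = 3.5079

-1.1667 ± 3.5079i


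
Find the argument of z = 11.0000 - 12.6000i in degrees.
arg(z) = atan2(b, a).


Re = 11, Im = -12.6
arg = atan2(-12.6, 11) = -48.8785 degrees

arg(z) = -48.8785 degrees


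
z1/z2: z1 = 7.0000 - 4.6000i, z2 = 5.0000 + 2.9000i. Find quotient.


Conjugate of z2 = 5.0000 - 2.9000i
Numerator: (7.0000 - 4.6000i)(5.0000 - 2.9000i) = 21.6600 - 43.3000i
Denominator: 5^2 + 2.9^2 = 33.41
Result = (21.6600 - 43.3000i)/33.41

0.6483 - 1.2960i


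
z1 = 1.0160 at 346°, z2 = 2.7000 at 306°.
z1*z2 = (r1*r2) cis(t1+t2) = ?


r = 1.0160 * 2.7000 = 2.7432
theta = 346° + 306° = 652° = 292° (mod 360)

2.7432 cis(292°)


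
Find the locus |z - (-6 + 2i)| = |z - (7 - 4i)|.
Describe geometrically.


Equal distances means the locus is the perpendicular bisector of z1 and z2.
Midpoint = ((-6+7)/2, (2+(-4))/2) = (0.5000, -1.0000)

Perpendicular bisector through (0.5000, -1.0000)


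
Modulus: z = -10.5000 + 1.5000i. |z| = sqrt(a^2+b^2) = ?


|z| = sqrt((-10.5)^2 + 1.5^2) = sqrt(110.25 + 2.25) = sqrt(112.5) = 10.6066

|z| = 10.6066


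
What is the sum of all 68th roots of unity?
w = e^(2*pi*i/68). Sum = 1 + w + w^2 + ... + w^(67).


The sum of all 68th roots of unity is 0.
Geometric series: (1 - w^68)/(1 - w) = (1-1)/(1-w) = 0 since w^68 = 1, w ≠ 1.
Alternatively: coefficient of z^67 in z^68 - 1 is 0.

0


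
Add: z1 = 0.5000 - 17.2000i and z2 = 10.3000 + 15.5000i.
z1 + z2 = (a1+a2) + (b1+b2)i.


Real: 0.5 + 10.3 = 10.8
Imag: -17.2 + 15.5 = -1.7

10.8000 - 1.7000i


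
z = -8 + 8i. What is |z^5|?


|z| = sqrt(64+64) = sqrt(128) = 11.3137
|z^5| = |z|^5 = (sqrt(128))^5 = 128^2 * sqrt(128) = 16384*sqrt(128)

|z^5| = 16384*sqrt(128) ≈ 185363.8000


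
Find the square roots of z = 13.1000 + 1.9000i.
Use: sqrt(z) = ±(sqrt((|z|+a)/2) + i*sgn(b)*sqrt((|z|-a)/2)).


|z| = sqrt(171.61+3.61) = 13.2371
sqrt((|z|+a)/2) = sqrt((13.2371+13.1)/2) = sqrt(13.1685) = 3.6288
sqrt((|z|-a)/2) = sqrt((13.2371-13.1)/2) = sqrt(0.0685) = 0.2618

±(3.6288 + 0.2618i) i.e. 3.6288 + 0.2618i and -3.6288 - 0.2618i


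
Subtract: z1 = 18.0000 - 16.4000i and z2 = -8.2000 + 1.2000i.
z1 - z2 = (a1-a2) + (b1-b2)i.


Real: 18 + 8.2 = 26.2
Imag: -16.4 - 1.2 = -17.6

26.2000 - 17.6000i


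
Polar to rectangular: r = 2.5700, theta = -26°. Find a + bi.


a = 2.5700*cos(-26°) = 2.5700*0.8988 = 2.3099
b = 2.5700*sin(-26°) = 2.5700*(-0.43837) = -1.1266

2.3099 - 1.1266i


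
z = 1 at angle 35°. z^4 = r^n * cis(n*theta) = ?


r^4 = 1^4 = 1
n*theta = 4*35° = 140° = 140° (mod 360)
a = 1*cos(140°) = -0.7660
b = 1*sin(140°) = 0.6428

1 cis(140°) = -0.7660 + 0.6428i


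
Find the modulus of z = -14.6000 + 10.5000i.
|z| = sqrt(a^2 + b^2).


|z| = sqrt((-14.6)^2 + 10.5^2) = sqrt(213.16 + 110.25) = sqrt(323.41) = 17.9836

|z| = 17.9836


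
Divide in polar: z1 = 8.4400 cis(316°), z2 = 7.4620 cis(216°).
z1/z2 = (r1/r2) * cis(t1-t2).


r = 8.4400 / 7.4620 = 1.1311
theta = 316° - 216° = 100° = 100° (mod 360)

1.1311 cis(100°)


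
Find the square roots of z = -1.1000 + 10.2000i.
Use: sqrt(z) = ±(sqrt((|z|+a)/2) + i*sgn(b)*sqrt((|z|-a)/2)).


|z| = sqrt(1.21+104.04) = 10.2591
sqrt((|z|+a)/2) = sqrt((10.2591+(-1.1))/2) = sqrt(4.5796) = 2.1400
sqrt((|z|-a)/2) = sqrt((10.2591-(-1.1))/2) = sqrt(5.6796) = 2.3832

±(2.1400 + 2.3832i) i.e. 2.1400 + 2.3832i and -2.1400 - 2.3832i


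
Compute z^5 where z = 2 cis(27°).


r^5 = 2^5 = 32
n*theta = 5*27° = 135° = 135° (mod 360)
a = 32*cos(135°) = -22.6274
b = 32*sin(135°) = 22.6274

32 cis(135°) = -22.6274 + 22.6274i


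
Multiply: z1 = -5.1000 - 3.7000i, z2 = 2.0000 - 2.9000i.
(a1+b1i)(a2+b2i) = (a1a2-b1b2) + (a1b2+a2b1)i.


Real = -5.1*2 - (-3.7)*(-2.9) = -10.2 - 10.73 = -20.93
Imag = -5.1*(-2.9) + 2*(-3.7) = 14.79 - (7.4) = 7.39

-20.9300 + 7.3900i


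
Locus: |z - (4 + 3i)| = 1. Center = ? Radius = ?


|z - z0| = r is a circle with center z0 and radius r.
Center = (4, 3), radius = 1

Circle with center (4, 3) and radius 1


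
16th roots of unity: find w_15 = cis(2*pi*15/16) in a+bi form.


Angle = 360*15/16 = 337.5°
a = cos(337.5°) = 0.9239
b = sin(337.5°) = -0.3827

0.9239 - 0.3827i


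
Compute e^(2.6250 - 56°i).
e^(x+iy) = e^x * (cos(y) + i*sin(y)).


e^2.6250 = 13.8046
cos(-56°) = 0.55919
sin(-56°) = -0.829038
Real = 13.8046*0.55919 = 7.7194
Imag = 13.8046*(-0.829038) = -11.4445

7.7194 - 11.4445i


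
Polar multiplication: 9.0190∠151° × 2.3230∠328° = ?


r = 9.0190 * 2.3230 = 20.9511
theta = 151° + 328° = 479° = 119° (mod 360)

20.9511 cis(119°)


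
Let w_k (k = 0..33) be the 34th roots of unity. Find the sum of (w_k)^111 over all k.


The roots are w_k = w^k with w = e^(2*pi*i/34), and (w^k)^111 = (w^111)^k.
So S = 1 + u + u^2 + ... + u^(33) with u = w^111.
111 = 3*34 + 9, so 111 is not a multiple of 34: u = (w^34)^3 * w^9 = w^9 ≠ 1 (w is a primitive 34th root), while u^34 = (w^34)^111 = 1.
Geometric series: S = (1 - u^34)/(1 - u) = (1 - 1)/(1 - u) = 0

S = 0


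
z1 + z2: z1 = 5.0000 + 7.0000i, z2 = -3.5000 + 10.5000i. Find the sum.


Real: 5 - 3.5 = 1.5
Imag: 7 + 10.5 = 17.5

1.5000 + 17.5000i


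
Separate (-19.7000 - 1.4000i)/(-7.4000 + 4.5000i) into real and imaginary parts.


Multiply by conjugate: (-19.7000 - 1.4000i)(-7.4000 - 4.5000i) / ((-7.4)^2 + 4.5^2)
Numerator real = -19.7*(-7.4) - (1.4)*4.5 = 139.48
Numerator imag = -1.4*(-7.4) - (-19.7)*4.5 = 99.01
Denominator = 75.01
Re(z) = 139.48/75.01 = 1.8595
Im(z) = 99.01/75.01 = 1.3200

Re(z) = 1.8595, Im(z) = 1.3200


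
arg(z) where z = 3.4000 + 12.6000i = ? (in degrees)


Re = 3.4, Im = 12.6
arg = atan2(12.6, 3.4) = 74.8989 degrees

arg(z) = 74.8989 degrees


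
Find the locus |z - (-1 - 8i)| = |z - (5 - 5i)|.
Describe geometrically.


Equal distances means the locus is the perpendicular bisector of z1 and z2.
Midpoint = ((-1+5)/2, (-8+(-5))/2) = (2.0000, -6.5000)

Perpendicular bisector through (2.0000, -6.5000)


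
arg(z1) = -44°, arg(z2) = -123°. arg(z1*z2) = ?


arg(z1*z2) = -44° - 123° = -167°
Normalized to (-180°, 180°]: -167°

-167°


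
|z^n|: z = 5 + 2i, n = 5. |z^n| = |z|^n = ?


|z| = sqrt(25+4) = sqrt(29) = 5.3852
|z^5| = |z|^5 = (sqrt(29))^5 = 29^2 * sqrt(29) = 841*sqrt(29)

|z^5| = 841*sqrt(29) ≈ 4528.9236


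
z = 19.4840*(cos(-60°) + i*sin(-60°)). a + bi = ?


a = 19.4840*cos(-60°) = 19.4840*0.5 = 9.7420
b = 19.4840*sin(-60°) = 19.4840*(-0.866025) = -16.8736

9.7420 - 16.8736i


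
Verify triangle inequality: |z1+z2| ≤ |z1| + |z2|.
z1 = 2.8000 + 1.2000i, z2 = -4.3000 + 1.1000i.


|z1| = sqrt(2.8^2 + 1.2^2) = sqrt(9.28) = 3.0463
|z2| = sqrt((-4.3)^2 + 1.1^2) = sqrt(19.7) = 4.4385
z1+z2 = -1.5000 + 2.3000i
|z1+z2| = sqrt(7.54) = 2.7459
|z1|+|z2| = 3.0463 + 4.4385 = 7.4848

|z1+z2| = 2.7459 ≤ |z1|+|z2| = 7.4848 (verified)


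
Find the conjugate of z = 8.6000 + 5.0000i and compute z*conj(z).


z_bar = 8.6000 - 5.0000i
z*z_bar = 8.6^2 + 5^2 = 73.96 + 25 = 98.96

z_bar = 8.6000 - 5.0000i, z*z_bar = 98.96


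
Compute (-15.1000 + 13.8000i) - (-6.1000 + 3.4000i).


Real: -15.1 + 6.1 = -9
Imag: 13.8 - 3.4 = 10.4

-9.0000 + 10.4000i


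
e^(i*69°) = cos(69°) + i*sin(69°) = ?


cos(69°) = 0.3584
sin(69°) = 0.9336

e^(i*69°) = 0.3584 + 0.9336i


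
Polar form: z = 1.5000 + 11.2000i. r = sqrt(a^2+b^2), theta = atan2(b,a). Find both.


r = sqrt(2.25+125.44) = sqrt(127.69) = 11.3000
theta = atan2(11.2, 1.5) = 82.3719 degrees

r = 11.3000, theta = 82.3719 degrees


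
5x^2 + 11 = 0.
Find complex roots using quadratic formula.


disc = 0^2 - 4*5*11 = 0 - 220 = -220
sqrt(|disc|) = sqrt(220) = 14.8324
Real part = 0/(2*5) = 0
Imag part = 14.8324/(2*5) = 1.4832

0 ± 1.4832i


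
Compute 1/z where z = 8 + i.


|z|^2 = 64+1 = 65
1/z = (8 - 1i)/65

1/z = 0.1231 - 0.0154i


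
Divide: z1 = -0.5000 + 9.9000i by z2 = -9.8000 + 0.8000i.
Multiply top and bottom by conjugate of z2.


Conjugate of z2 = -9.8000 - 0.8000i
Numerator: (-0.5000 + 9.9000i)(-9.8000 - 0.8000i) = 12.8200 - 96.6200i
Denominator: (-9.8)^2 + 0.8^2 = 96.68
Result = (12.8200 - 96.6200i)/96.68

0.1326 - 0.9994i


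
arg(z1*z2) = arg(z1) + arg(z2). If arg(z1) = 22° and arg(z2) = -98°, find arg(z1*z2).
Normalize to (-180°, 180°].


arg(z1*z2) = 22° - 98° = -76°
Normalized to (-180°, 180°]: -76°

-76°


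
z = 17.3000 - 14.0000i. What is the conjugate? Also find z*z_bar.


z_bar = 17.3000 + 14.0000i
z*z_bar = 17.3^2 + (-14)^2 = 299.29 + 196 = 495.29

z_bar = 17.3000 + 14.0000i, z*z_bar = 495.29


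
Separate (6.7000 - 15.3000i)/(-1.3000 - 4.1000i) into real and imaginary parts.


Multiply by conjugate: (6.7000 - 15.3000i)(-1.3000 + 4.1000i) / ((-1.3)^2 + (-4.1)^2)
Numerator real = 6.7*(-1.3) - (15.3)*(-4.1) = 54.02
Numerator imag = -15.3*(-1.3) - 6.7*(-4.1) = 47.36
Denominator = 18.5
Re(z) = 54.02/18.5 = 2.9200
Im(z) = 47.36/18.5 = 2.5600

Re(z) = 2.9200, Im(z) = 2.5600


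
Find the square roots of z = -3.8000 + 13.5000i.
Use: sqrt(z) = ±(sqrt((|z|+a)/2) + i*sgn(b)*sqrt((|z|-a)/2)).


|z| = sqrt(14.44+182.25) = 14.0246
sqrt((|z|+a)/2) = sqrt((14.0246+(-3.8))/2) = sqrt(5.1123) = 2.2610
sqrt((|z|-a)/2) = sqrt((14.0246-(-3.8))/2) = sqrt(8.9123) = 2.9853

±(2.2610 + 2.9853i) i.e. 2.2610 + 2.9853i and -2.2610 - 2.9853i


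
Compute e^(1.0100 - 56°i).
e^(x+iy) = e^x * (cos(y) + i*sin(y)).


e^1.0100 = 2.7456
cos(-56°) = 0.5592
sin(-56°) = -0.82904
Real = 2.7456*0.5592 = 1.5353
Imag = 2.7456*(-0.82904) = -2.2762

1.5353 - 2.2762i


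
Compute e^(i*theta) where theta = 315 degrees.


cos(315°) = 0.7071
sin(315°) = -0.7071

e^(i*315°) = 0.7071 - 0.7071i


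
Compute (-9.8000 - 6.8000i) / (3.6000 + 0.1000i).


Conjugate of z2 = 3.6000 - 0.1000i
Numerator: (-9.8000 - 6.8000i)(3.6000 - 0.1000i) = -35.9600 - 23.5000i
Denominator: 3.6^2 + 0.1^2 = 12.97
Result = (-35.9600 - 23.5000i)/12.97

-2.7726 - 1.8119i


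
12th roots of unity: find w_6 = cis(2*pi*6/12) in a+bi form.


Angle = 360*6/12 = 180°
a = cos(180°) = -1.0000
b = sin(180°) = 0

-1.0000 + 0i


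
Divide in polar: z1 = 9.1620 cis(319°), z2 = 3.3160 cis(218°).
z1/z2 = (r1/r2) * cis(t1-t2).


r = 9.1620 / 3.3160 = 2.7630
theta = 319° - 218° = 101° = 101° (mod 360)

2.7630 cis(101°)


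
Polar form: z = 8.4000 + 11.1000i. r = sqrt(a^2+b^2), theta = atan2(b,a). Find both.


r = sqrt(70.56+123.21) = sqrt(193.77) = 13.9201
theta = atan2(11.1, 8.4) = 52.8831 degrees

r = 13.9201, theta = 52.8831 degrees


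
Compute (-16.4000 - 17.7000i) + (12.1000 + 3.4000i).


Real: -16.4 + 12.1 = -4.3
Imag: -17.7 + 3.4 = -14.3

-4.3000 - 14.3000i


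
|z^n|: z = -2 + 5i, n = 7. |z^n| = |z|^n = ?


|z| = sqrt(4+25) = sqrt(29) = 5.3852
|z^7| = |z|^7 = (sqrt(29))^7 = 29^3 * sqrt(29) = 24389*sqrt(29)

|z^7| = 24389*sqrt(29) ≈ 131338.7845


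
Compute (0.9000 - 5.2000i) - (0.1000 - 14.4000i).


Real: 0.9 - 0.1 = 0.8
Imag: -5.2 + 14.4 = 9.2

0.8000 + 9.2000i


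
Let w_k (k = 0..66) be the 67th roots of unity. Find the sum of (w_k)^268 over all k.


The roots are w_k = w^k with w = e^(2*pi*i/67), and (w^k)^268 = (w^268)^k.
So S = 1 + u + u^2 + ... + u^(66) with u = w^268.
268 = 4*67 + 0, so 268 is a multiple of 67 and u = (w^67)^4 = 1.
Every one of the 67 terms equals 1: S = 67

S = 67


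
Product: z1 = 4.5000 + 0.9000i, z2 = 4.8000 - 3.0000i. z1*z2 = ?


Real = 4.5*4.8 - 0.9*(-3) = 21.6 - (-2.7) = 24.3
Imag = 4.5*(-3) + 4.8*0.9 = -13.5 + 4.32 = -9.18

24.3000 - 9.1800i


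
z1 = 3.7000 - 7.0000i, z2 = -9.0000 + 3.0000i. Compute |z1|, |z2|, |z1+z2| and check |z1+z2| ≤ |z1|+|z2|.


|z1| = sqrt(3.7^2 + (-7)^2) = sqrt(62.69) = 7.9177
|z2| = sqrt((-9)^2 + 3^2) = sqrt(90) = 9.4868
z1+z2 = -5.3000 - 4.0000i
|z1+z2| = sqrt(44.09) = 6.6400
|z1|+|z2| = 7.9177 + 9.4868 = 17.4045

|z1+z2| = 6.6400 ≤ |z1|+|z2| = 17.4045 (verified)


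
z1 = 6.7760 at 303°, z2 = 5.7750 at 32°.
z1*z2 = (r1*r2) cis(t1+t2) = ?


r = 6.7760 * 5.7750 = 39.1314
theta = 303° + 32° = 335° = 335° (mod 360)

39.1314 cis(335°)


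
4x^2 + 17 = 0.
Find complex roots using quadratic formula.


disc = 0^2 - 4*4*17 = 0 - 272 = -272
sqrt(|disc|) = sqrt(272) = 16.4924
Real part = 0/(2*4) = 0
Imag part = 16.4924/(2*4) = 2.0616

0 ± 2.0616i


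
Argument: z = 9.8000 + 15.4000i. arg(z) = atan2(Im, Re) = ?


Re = 9.8, Im = 15.4
arg = atan2(15.4, 9.8) = 57.5288 degrees

arg(z) = 57.5288 degrees


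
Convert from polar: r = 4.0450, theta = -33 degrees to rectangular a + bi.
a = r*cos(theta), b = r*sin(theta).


a = 4.0450*cos(-33°) = 4.0450*0.83867 = 3.3924
b = 4.0450*sin(-33°) = 4.0450*(-0.54464) = -2.2031

3.3924 - 2.2031i


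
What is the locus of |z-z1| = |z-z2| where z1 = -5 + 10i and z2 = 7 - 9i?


Equal distances means the locus is the perpendicular bisector of z1 and z2.
Midpoint = ((-5+7)/2, (10+(-9))/2) = (1.0000, 0.5000)

Perpendicular bisector through (1.0000, 0.5000)


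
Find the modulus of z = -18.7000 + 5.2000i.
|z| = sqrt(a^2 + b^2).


|z| = sqrt((-18.7)^2 + 5.2^2) = sqrt(349.69 + 27.04) = sqrt(376.73) = 19.4095

|z| = 19.4095


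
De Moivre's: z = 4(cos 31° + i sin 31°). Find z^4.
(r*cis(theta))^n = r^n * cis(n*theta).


r^4 = 4^4 = 256
n*theta = 4*31° = 124° = 124° (mod 360)
a = 256*cos(124°) = -143.1534
b = 256*sin(124°) = 212.2336

256 cis(124°) = -143.1534 + 212.2336i


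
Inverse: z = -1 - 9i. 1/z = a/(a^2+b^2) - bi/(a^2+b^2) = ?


|z|^2 = 1+81 = 82
1/z = (-1 + 9i)/82

1/z = -0.0122 + 0.1098i


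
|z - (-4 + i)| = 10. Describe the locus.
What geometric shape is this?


|z - z0| = r is a circle with center z0 and radius r.
Center = (-4, 1), radius = 10

Circle with center (-4, 1) and radius 10


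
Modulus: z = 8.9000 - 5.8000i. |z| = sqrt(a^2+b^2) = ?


|z| = sqrt(8.9^2 + (-5.8)^2) = sqrt(79.21 + 33.64) = sqrt(112.85) = 10.6231

|z| = 10.6231


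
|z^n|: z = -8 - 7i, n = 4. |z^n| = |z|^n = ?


|z| = sqrt(64+49) = sqrt(113) = 10.6301
|z^4| = |z|^4 = (sqrt(113))^4 = 113^2 = 12769

|z^4| = 12769


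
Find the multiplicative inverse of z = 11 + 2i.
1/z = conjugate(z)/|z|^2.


|z|^2 = 121+4 = 125
1/z = (11 - 2i)/125

1/z = 0.0880 - 0.0160i


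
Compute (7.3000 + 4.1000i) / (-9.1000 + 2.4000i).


Conjugate of z2 = -9.1000 - 2.4000i
Numerator: (7.3000 + 4.1000i)(-9.1000 - 2.4000i) = -56.5900 - 54.8300i
Denominator: (-9.1)^2 + 2.4^2 = 88.57
Result = (-56.5900 - 54.8300i)/88.57

-0.6389 - 0.6191i


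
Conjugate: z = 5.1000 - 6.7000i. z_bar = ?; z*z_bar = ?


z_bar = 5.1000 + 6.7000i
z*z_bar = 5.1^2 + (-6.7)^2 = 26.01 + 44.89 = 70.9

z_bar = 5.1000 + 6.7000i, z*z_bar = 70.9


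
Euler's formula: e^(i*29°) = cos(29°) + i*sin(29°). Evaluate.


cos(29°) = 0.8746
sin(29°) = 0.4848

e^(i*29°) = 0.8746 + 0.4848i


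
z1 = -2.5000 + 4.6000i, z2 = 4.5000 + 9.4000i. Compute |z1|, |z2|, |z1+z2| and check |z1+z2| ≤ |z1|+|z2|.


|z1| = sqrt((-2.5)^2 + 4.6^2) = sqrt(27.41) = 5.2355
|z2| = sqrt(4.5^2 + 9.4^2) = sqrt(108.61) = 10.4216
z1+z2 = 2.0000 + 14.0000i
|z1+z2| = sqrt(200) = 14.1421
|z1|+|z2| = 5.2355 + 10.4216 = 15.6571

|z1+z2| = 14.1421 ≤ |z1|+|z2| = 15.6571 (verified)


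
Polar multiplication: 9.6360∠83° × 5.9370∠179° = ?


r = 9.6360 * 5.9370 = 57.2089
theta = 83° + 179° = 262° = 262° (mod 360)

57.2089 cis(262°)


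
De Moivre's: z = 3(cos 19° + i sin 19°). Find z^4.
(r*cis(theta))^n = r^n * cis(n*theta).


r^4 = 3^4 = 81
n*theta = 4*19° = 76° = 76° (mod 360)
a = 81*cos(76°) = 19.5957
b = 81*sin(76°) = 78.5940

81 cis(76°) = 19.5957 + 78.5940i


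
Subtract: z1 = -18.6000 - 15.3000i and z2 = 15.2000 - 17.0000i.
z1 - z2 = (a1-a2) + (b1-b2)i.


Real: -18.6 - 15.2 = -33.8
Imag: -15.3 + 17 = 1.7

-33.8000 + 1.7000i


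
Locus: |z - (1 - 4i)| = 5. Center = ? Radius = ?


|z - z0| = r is a circle with center z0 and radius r.
Center = (1, -4), radius = 5

Circle with center (1, -4) and radius 5


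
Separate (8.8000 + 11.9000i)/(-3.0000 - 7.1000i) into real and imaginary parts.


Multiply by conjugate: (8.8000 + 11.9000i)(-3.0000 + 7.1000i) / ((-3)^2 + (-7.1)^2)
Numerator real = 8.8*(-3) + 11.9*(-7.1) = -110.89
Numerator imag = 11.9*(-3) - 8.8*(-7.1) = 26.78
Denominator = 59.41
Re(z) = -110.89/59.41 = -1.8665
Im(z) = 26.78/59.41 = 0.4508

Re(z) = -1.8665, Im(z) = 0.4508


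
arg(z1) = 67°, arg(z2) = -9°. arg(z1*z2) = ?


arg(z1*z2) = 67° - 9° = 58°
Normalized to (-180°, 180°]: 58°

58°


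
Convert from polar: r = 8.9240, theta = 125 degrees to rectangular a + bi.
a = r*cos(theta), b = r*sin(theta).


a = 8.9240*cos(125°) = 8.9240*(-0.57358) = -5.1186
b = 8.9240*sin(125°) = 8.9240*0.81915 = 7.3101

-5.1186 + 7.3101i


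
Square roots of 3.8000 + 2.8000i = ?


|z| = sqrt(14.44+7.84) = 4.7202
sqrt((|z|+a)/2) = sqrt((4.7202+3.8)/2) = sqrt(4.2601) = 2.0640
sqrt((|z|-a)/2) = sqrt((4.7202-3.8)/2) = sqrt(0.4601) = 0.6783

±(2.0640 + 0.6783i) i.e. 2.0640 + 0.6783i and -2.0640 - 0.6783i


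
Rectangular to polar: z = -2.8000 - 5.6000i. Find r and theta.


r = sqrt(7.84+31.36) = sqrt(39.2) = 6.2610
theta = atan2(-5.6, -2.8) = -116.5651 degrees

r = 6.2610, theta = -116.5651 degrees


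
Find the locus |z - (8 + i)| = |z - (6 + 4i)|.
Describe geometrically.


Equal distances means the locus is the perpendicular bisector of z1 and z2.
Midpoint = ((8+6)/2, (1+4)/2) = (7.0000, 2.5000)

Perpendicular bisector through (7.0000, 2.5000)


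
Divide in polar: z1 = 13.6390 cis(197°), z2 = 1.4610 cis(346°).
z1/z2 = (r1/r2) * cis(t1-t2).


r = 13.6390 / 1.4610 = 9.3354
theta = 197° - 346° = -149° = 211° (mod 360)

9.3354 cis(211°)


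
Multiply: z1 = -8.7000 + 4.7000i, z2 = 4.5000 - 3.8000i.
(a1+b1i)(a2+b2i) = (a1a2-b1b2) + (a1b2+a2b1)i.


Real = -8.7*4.5 - 4.7*(-3.8) = -39.15 - (-17.86) = -21.29
Imag = -8.7*(-3.8) + 4.5*4.7 = 33.06 + 21.15 = 54.21

-21.2900 + 54.2100i


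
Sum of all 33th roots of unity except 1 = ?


With w = e^(2*pi*i/33), all 33 of the 33th roots of unity w^0 = 1, w, ..., w^(32) sum to 0: 1 + w + ... + w^(32) = (1 - w^33)/(1 - w) = 0 since w^33 = 1, w ≠ 1.
Removing the root 1: w + w^2 + ... + w^(32) = 0 - 1 = -1

Sum = -1


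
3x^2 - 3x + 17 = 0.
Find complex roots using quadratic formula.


disc = (-3)^2 - 4*3*17 = 9 - 204 = -195
sqrt(|disc|) = sqrt(195) = 13.9642
Real part = 3/(2*3) = 0.5000
Imag part = 13.9642/(2*3) = 2.3274

0.5000 ± 2.3274i


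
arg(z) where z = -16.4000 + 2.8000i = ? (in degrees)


Re = -16.4, Im = 2.8
arg = atan2(2.8, -16.4) = 170.3112 degrees

arg(z) = 170.3112 degrees


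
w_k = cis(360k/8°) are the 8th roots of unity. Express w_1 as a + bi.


Angle = 360*1/8 = 45°
a = cos(45°) = 0.7071
b = sin(45°) = 0.7071

0.7071 + 0.7071i


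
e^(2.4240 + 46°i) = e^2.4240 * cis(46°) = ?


e^2.4240 = 11.2909
cos(46°) = 0.69466
sin(46°) = 0.71934
Real = 11.2909*0.69466 = 7.8433
Imag = 11.2909*0.71934 = 8.1220

7.8433 + 8.1220i


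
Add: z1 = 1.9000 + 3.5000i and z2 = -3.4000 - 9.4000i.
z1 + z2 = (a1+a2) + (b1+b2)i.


Real: 1.9 - 3.4 = -1.5
Imag: 3.5 - 9.4 = -5.9

-1.5000 - 5.9000i


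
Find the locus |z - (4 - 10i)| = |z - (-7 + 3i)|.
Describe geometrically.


Equal distances means the locus is the perpendicular bisector of z1 and z2.
Midpoint = ((4+(-7))/2, (-10+3)/2) = (-1.5000, -3.5000)

Perpendicular bisector through (-1.5000, -3.5000)


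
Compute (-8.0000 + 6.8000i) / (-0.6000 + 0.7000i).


Conjugate of z2 = -0.6000 - 0.7000i
Numerator: (-8.0000 + 6.8000i)(-0.6000 - 0.7000i) = 9.5600 + 1.5200i
Denominator: (-0.6)^2 + 0.7^2 = 0.85
Result = (9.5600 + 1.5200i)/0.85

11.2471 + 1.7882i


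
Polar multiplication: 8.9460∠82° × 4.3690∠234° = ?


r = 8.9460 * 4.3690 = 39.0851
theta = 82° + 234° = 316° = 316° (mod 360)

39.0851 cis(316°)


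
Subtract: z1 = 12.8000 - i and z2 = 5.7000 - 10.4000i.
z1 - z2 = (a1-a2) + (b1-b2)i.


Real: 12.8 - 5.7 = 7.1
Imag: -1 + 10.4 = 9.4

7.1000 + 9.4000i


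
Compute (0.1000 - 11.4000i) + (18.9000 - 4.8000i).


Real: 0.1 + 18.9 = 19
Imag: -11.4 - 4.8 = -16.2

19.0000 - 16.2000i


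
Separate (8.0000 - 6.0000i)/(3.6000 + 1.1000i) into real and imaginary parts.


Multiply by conjugate: (8.0000 - 6.0000i)(3.6000 - 1.1000i) / (3.6^2 + 1.1^2)
Numerator real = 8*3.6 - (6)*1.1 = 22.2
Numerator imag = -6*3.6 - 8*1.1 = -30.4
Denominator = 14.17
Re(z) = 22.2/14.17 = 1.5667
Im(z) = -30.4/14.17 = -2.1454

Re(z) = 1.5667, Im(z) = -2.1454


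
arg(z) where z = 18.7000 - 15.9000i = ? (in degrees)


Re = 18.7, Im = -15.9
arg = atan2(-15.9, 18.7) = -40.3734 degrees

arg(z) = -40.3734 degrees


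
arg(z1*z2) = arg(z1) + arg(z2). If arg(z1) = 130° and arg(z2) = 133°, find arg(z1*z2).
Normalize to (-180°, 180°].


arg(z1*z2) = 130° + 133° = 263°
Normalized to (-180°, 180°]: -97°

-97°


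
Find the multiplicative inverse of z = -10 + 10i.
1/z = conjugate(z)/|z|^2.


|z|^2 = 100+100 = 200
1/z = (-10 - 10i)/200

1/z = -0.0500 - 0.0500i


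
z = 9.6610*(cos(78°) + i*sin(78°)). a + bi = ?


a = 9.6610*cos(78°) = 9.6610*0.20791 = 2.0086
b = 9.6610*sin(78°) = 9.6610*0.97815 = 9.4499

2.0086 + 9.4499i


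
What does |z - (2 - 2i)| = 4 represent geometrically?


|z - z0| = r is a circle with center z0 and radius r.
Center = (2, -2), radius = 4

Circle with center (2, -2) and radius 4


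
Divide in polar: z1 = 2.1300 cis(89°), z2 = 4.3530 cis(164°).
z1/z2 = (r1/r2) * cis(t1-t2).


r = 2.1300 / 4.3530 = 0.4893
theta = 89° - 164° = -75° = 285° (mod 360)

0.4893 cis(285°)


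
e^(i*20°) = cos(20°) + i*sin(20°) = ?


cos(20°) = 0.9397
sin(20°) = 0.3420

e^(i*20°) = 0.9397 + 0.3420i


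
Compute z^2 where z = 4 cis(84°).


r^2 = 4^2 = 16
n*theta = 2*84° = 168° = 168° (mod 360)
a = 16*cos(168°) = -15.6504
b = 16*sin(168°) = 3.3266

16 cis(168°) = -15.6504 + 3.3266i


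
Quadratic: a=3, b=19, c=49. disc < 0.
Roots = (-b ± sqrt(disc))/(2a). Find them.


disc = 19^2 - 4*3*49 = 361 - 588 = -227
sqrt(|disc|) = sqrt(227) = 15.0665
Real part = -19/(2*3) = -3.1667
Imag part = 15.0665/(2*3) = 2.5111

-3.1667 ± 2.5111i


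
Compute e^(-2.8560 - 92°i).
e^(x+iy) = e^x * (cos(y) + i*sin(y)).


e^-2.8560 = 0.0575
cos(-92°) = -0.0349
sin(-92°) = -0.9994
Real = 0.0575*(-0.0349) = -0.0020
Imag = 0.0575*(-0.9994) = -0.0575

-0.0020 - 0.0575i


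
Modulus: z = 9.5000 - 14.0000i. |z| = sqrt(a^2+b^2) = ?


|z| = sqrt(9.5^2 + (-14)^2) = sqrt(90.25 + 196) = sqrt(286.25) = 16.9189

|z| = 16.9189


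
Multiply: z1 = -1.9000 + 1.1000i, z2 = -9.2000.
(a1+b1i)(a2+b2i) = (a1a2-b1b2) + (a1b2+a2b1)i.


Real = -1.9*(-9.2) - 1.1*0 = 17.48 - 0 = 17.48
Imag = -1.9*0 - (9.2)*1.1 = 0 - (10.12) = -10.12

17.4800 - 10.1200i


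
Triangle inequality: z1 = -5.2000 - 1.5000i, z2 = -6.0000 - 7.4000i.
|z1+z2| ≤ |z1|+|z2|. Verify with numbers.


|z1| = sqrt((-5.2)^2 + (-1.5)^2) = sqrt(29.29) = 5.4120
|z2| = sqrt((-6)^2 + (-7.4)^2) = sqrt(90.76) = 9.5268
z1+z2 = -11.2000 - 8.9000i
|z1+z2| = sqrt(204.65) = 14.3056
|z1|+|z2| = 5.4120 + 9.5268 = 14.9388

|z1+z2| = 14.3056 ≤ |z1|+|z2| = 14.9388 (verified)


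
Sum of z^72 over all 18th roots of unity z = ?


The roots are w_k = w^k with w = e^(2*pi*i/18), and (w^k)^72 = (w^72)^k.
So S = 1 + u + u^2 + ... + u^(17) with u = w^72.
72 = 4*18 + 0, so 72 is a multiple of 18 and u = (w^18)^4 = 1.
Every one of the 18 terms equals 1: S = 18

S = 18


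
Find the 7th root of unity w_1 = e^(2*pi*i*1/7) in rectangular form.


Angle = 360*1/7 = 51.4286°
a = cos(51.4286°) = 0.6235
b = sin(51.4286°) = 0.7818

0.6235 + 0.7818i


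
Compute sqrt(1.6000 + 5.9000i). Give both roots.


|z| = sqrt(2.56+34.81) = 6.1131
sqrt((|z|+a)/2) = sqrt((6.1131+1.6)/2) = sqrt(3.8566) = 1.9638
sqrt((|z|-a)/2) = sqrt((6.1131-1.6)/2) = sqrt(2.2566) = 1.5022

±(1.9638 + 1.5022i) i.e. 1.9638 + 1.5022i and -1.9638 - 1.5022i


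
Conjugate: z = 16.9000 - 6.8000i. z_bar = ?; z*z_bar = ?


z_bar = 16.9000 + 6.8000i
z*z_bar = 16.9^2 + (-6.8)^2 = 285.61 + 46.24 = 331.85

z_bar = 16.9000 + 6.8000i, z*z_bar = 331.85


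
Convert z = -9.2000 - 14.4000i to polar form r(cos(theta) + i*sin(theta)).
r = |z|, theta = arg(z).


r = sqrt(84.64+207.36) = sqrt(292) = 17.0880
theta = atan2(-14.4, -9.2) = -122.5741 degrees

r = 17.0880, theta = -122.5741 degrees


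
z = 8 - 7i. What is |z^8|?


|z| = sqrt(64+49) = sqrt(113) = 10.6301
|z^8| = |z|^8 = (sqrt(113))^8 = 113^4 = 163047361

|z^8| = 163047361


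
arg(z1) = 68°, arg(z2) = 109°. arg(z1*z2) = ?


arg(z1*z2) = 68° + 109° = 177°
Normalized to (-180°, 180°]: 177°

177°


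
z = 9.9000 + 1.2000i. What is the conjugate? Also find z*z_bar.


z_bar = 9.9000 - 1.2000i
z*z_bar = 9.9^2 + 1.2^2 = 98.01 + 1.44 = 99.45

z_bar = 9.9000 - 1.2000i, z*z_bar = 99.45


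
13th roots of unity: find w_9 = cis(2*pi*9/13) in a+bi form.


Angle = 360*9/13 = 249.2308°
a = cos(249.2308°) = -0.3546
b = sin(249.2308°) = -0.9350

-0.3546 - 0.9350i


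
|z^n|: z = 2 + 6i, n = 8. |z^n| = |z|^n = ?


|z| = sqrt(4+36) = sqrt(40) = 6.3246
|z^8| = |z|^8 = (sqrt(40))^8 = 40^4 = 2560000

|z^8| = 2560000


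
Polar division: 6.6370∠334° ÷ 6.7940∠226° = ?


r = 6.6370 / 6.7940 = 0.9769
theta = 334° - 226° = 108° = 108° (mod 360)

0.9769 cis(108°)


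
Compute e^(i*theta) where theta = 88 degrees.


cos(88°) = 0.0349
sin(88°) = 0.9994

e^(i*88°) = 0.0349 + 0.9994i


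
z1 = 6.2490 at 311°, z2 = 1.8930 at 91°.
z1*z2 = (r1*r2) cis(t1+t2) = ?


r = 6.2490 * 1.8930 = 11.8294
theta = 311° + 91° = 402° = 42° (mod 360)

11.8294 cis(42°)


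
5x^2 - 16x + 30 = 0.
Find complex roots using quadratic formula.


disc = (-16)^2 - 4*5*30 = 256 - 600 = -344
sqrt(|disc|) = sqrt(344) = 18.5472
Real part = 16/(2*5) = 1.6000
Imag part = 18.5472/(2*5) = 1.8547

1.6000 ± 1.8547i


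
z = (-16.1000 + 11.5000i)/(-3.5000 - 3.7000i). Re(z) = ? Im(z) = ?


Multiply by conjugate: (-16.1000 + 11.5000i)(-3.5000 + 3.7000i) / ((-3.5)^2 + (-3.7)^2)
Numerator real = -16.1*(-3.5) + 11.5*(-3.7) = 13.8
Numerator imag = 11.5*(-3.5) - (-16.1)*(-3.7) = -99.82
Denominator = 25.94
Re(z) = 13.8/25.94 = 0.5320
Im(z) = -99.82/25.94 = -3.8481

Re(z) = 0.5320, Im(z) = -3.8481


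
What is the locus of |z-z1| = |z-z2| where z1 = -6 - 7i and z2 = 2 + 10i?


Equal distances means the locus is the perpendicular bisector of z1 and z2.
Midpoint = ((-6+2)/2, (-7+10)/2) = (-2.0000, 1.5000)

Perpendicular bisector through (-2.0000, 1.5000)


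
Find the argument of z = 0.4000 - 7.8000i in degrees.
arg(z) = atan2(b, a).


Re = 0.4, Im = -7.8
arg = atan2(-7.8, 0.4) = -87.0643 degrees

arg(z) = -87.0643 degrees


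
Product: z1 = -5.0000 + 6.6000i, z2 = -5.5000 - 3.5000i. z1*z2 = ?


Real = -5*(-5.5) - 6.6*(-3.5) = 27.5 - (-23.1) = 50.6
Imag = -5*(-3.5) - (5.5)*6.6 = 17.5 - (36.3) = -18.8

50.6000 - 18.8000i


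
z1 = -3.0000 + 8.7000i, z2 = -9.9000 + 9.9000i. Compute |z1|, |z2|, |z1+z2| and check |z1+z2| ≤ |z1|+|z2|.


|z1| = sqrt((-3)^2 + 8.7^2) = sqrt(84.69) = 9.2027
|z2| = sqrt((-9.9)^2 + 9.9^2) = sqrt(196.02) = 14.0007
z1+z2 = -12.9000 + 18.6000i
|z1+z2| = sqrt(512.37) = 22.6356
|z1|+|z2| = 9.2027 + 14.0007 = 23.2034

|z1+z2| = 22.6356 ≤ |z1|+|z2| = 23.2034 (verified)


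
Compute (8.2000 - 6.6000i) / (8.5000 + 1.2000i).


Conjugate of z2 = 8.5000 - 1.2000i
Numerator: (8.2000 - 6.6000i)(8.5000 - 1.2000i) = 61.7800 - 65.9400i
Denominator: 8.5^2 + 1.2^2 = 73.69
Result = (61.7800 - 65.9400i)/73.69

0.8384 - 0.8948i


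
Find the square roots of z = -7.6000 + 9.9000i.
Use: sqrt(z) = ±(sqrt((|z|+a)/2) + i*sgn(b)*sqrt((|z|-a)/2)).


|z| = sqrt(57.76+98.01) = 12.4808
sqrt((|z|+a)/2) = sqrt((12.4808+(-7.6))/2) = sqrt(2.4404) = 1.5622
sqrt((|z|-a)/2) = sqrt((12.4808-(-7.6))/2) = sqrt(10.0404) = 3.1687

±(1.5622 + 3.1687i) i.e. 1.5622 + 3.1687i and -1.5622 - 3.1687i


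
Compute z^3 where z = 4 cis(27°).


r^3 = 4^3 = 64
n*theta = 3*27° = 81° = 81° (mod 360)
a = 64*cos(81°) = 10.0118
b = 64*sin(81°) = 63.2121

64 cis(81°) = 10.0118 + 63.2121i


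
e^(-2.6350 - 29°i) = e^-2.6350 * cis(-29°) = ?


e^-2.6350 = 0.0717
cos(-29°) = 0.8746
sin(-29°) = -0.4848
Real = 0.0717*0.8746 = 0.0627
Imag = 0.0717*(-0.4848) = -0.0348

0.0627 - 0.0348i


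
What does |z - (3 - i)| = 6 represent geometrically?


|z - z0| = r is a circle with center z0 and radius r.
Center = (3, -1), radius = 6

Circle with center (3, -1) and radius 6


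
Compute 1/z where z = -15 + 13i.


|z|^2 = 225+169 = 394
1/z = (-15 - 13i)/394

1/z = -0.0381 - 0.0330i


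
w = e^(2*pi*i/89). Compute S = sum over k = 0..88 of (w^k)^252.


The roots are w_k = w^k with w = e^(2*pi*i/89), and (w^k)^252 = (w^252)^k.
So S = 1 + u + u^2 + ... + u^(88) with u = w^252.
252 = 2*89 + 74, so 252 is not a multiple of 89: u = (w^89)^2 * w^74 = w^74 ≠ 1 (w is a primitive 89th root), while u^89 = (w^89)^252 = 1.
Geometric series: S = (1 - u^89)/(1 - u) = (1 - 1)/(1 - u) = 0

S = 0


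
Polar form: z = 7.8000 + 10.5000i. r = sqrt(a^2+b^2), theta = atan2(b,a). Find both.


r = sqrt(60.84+110.25) = sqrt(171.09) = 13.0801
theta = atan2(10.5, 7.8) = 53.3929 degrees

r = 13.0801, theta = 53.3929 degrees


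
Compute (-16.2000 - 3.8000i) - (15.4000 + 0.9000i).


Real: -16.2 - 15.4 = -31.6
Imag: -3.8 - 0.9 = -4.7

-31.6000 - 4.7000i


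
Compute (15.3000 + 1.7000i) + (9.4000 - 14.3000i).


Real: 15.3 + 9.4 = 24.7
Imag: 1.7 - 14.3 = -12.6

24.7000 - 12.6000i


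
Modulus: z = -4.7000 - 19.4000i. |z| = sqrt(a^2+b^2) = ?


|z| = sqrt((-4.7)^2 + (-19.4)^2) = sqrt(22.09 + 376.36) = sqrt(398.45) = 19.9612

|z| = 19.9612


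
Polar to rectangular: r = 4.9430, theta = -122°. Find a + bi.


a = 4.9430*cos(-122°) = 4.9430*(-0.52992) = -2.6194
b = 4.9430*sin(-122°) = 4.9430*(-0.84805) = -4.1919

-2.6194 - 4.1919i


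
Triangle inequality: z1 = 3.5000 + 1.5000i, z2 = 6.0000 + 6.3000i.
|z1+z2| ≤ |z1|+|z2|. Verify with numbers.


|z1| = sqrt(3.5^2 + 1.5^2) = sqrt(14.5) = 3.8079
|z2| = sqrt(6^2 + 6.3^2) = sqrt(75.69) = 8.7000
z1+z2 = 9.5000 + 7.8000i
|z1+z2| = sqrt(151.09) = 12.2919
|z1|+|z2| = 3.8079 + 8.7000 = 12.5079

|z1+z2| = 12.2919 ≤ |z1|+|z2| = 12.5079 (verified)


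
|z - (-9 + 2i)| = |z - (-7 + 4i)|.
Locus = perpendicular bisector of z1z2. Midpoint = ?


Equal distances means the locus is the perpendicular bisector of z1 and z2.
Midpoint = ((-9+(-7))/2, (2+4)/2) = (-8.0000, 3.0000)

Perpendicular bisector through (-8.0000, 3.0000)


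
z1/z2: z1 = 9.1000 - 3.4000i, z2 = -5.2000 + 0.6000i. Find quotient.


Conjugate of z2 = -5.2000 - 0.6000i
Numerator: (9.1000 - 3.4000i)(-5.2000 - 0.6000i) = -49.3600 + 12.2200i
Denominator: (-5.2)^2 + 0.6^2 = 27.4
Result = (-49.3600 + 12.2200i)/27.4

-1.8015 + 0.4460i


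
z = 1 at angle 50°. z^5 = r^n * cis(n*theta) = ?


r^5 = 1^5 = 1
n*theta = 5*50° = 250° = 250° (mod 360)
a = 1*cos(250°) = -0.3420
b = 1*sin(250°) = -0.9397

1 cis(250°) = -0.3420 - 0.9397i


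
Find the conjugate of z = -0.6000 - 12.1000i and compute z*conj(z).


z_bar = -0.6000 + 12.1000i
z*z_bar = (-0.6)^2 + (-12.1)^2 = 0.36 + 146.41 = 146.77

z_bar = -0.6000 + 12.1000i, z*z_bar = 146.77


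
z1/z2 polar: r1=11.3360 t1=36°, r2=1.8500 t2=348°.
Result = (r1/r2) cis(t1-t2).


r = 11.3360 / 1.8500 = 6.1276
theta = 36° - 348° = -312° = 48° (mod 360)

6.1276 cis(48°)


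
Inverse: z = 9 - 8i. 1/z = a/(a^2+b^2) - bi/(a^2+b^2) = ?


|z|^2 = 81+64 = 145
1/z = (9 + 8i)/145

1/z = 0.0621 + 0.0552i


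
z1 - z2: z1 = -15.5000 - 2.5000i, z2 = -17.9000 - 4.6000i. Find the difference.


Real: -15.5 + 17.9 = 2.4
Imag: -2.5 + 4.6 = 2.1

2.4000 + 2.1000i


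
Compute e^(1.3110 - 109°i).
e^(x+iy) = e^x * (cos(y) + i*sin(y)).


e^1.3110 = 3.7099
cos(-109°) = -0.32557
sin(-109°) = -0.94552
Real = 3.7099*(-0.32557) = -1.2078
Imag = 3.7099*(-0.94552) = -3.5078

-1.2078 - 3.5078i


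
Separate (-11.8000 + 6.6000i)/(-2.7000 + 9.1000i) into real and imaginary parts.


Multiply by conjugate: (-11.8000 + 6.6000i)(-2.7000 - 9.1000i) / ((-2.7)^2 + 9.1^2)
Numerator real = -11.8*(-2.7) + 6.6*9.1 = 91.92
Numerator imag = 6.6*(-2.7) - (-11.8)*9.1 = 89.56
Denominator = 90.1
Re(z) = 91.92/90.1 = 1.0202
Im(z) = 89.56/90.1 = 0.9940

Re(z) = 1.0202, Im(z) = 0.9940


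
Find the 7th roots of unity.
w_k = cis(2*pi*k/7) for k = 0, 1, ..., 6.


The 7th roots of unity are cis(360k/7°) for k=0..6
Angle step = 360/7 = 51.4286°
Primitive root: cis(51.4286°)
Primitive root = 0.6235 + 0.7818i

7 roots at angles: 0°, 51.4286°, 102.8571°, 154.2857°, 205.7143°, 257.1429°, 308.5714°


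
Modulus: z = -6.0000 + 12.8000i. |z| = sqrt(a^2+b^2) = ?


|z| = sqrt((-6)^2 + 12.8^2) = sqrt(36 + 163.84) = sqrt(199.84) = 14.1365

|z| = 14.1365


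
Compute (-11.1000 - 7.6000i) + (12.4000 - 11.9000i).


Real: -11.1 + 12.4 = 1.3
Imag: -7.6 - 11.9 = -19.5

1.3000 - 19.5000i


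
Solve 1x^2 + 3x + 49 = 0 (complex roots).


disc = 3^2 - 4*1*49 = 9 - 196 = -187
sqrt(|disc|) = sqrt(187) = 13.6748
Real part = -3/(2*1) = -1.5000
Imag part = 13.6748/(2*1) = 6.8374

-1.5000 ± 6.8374i


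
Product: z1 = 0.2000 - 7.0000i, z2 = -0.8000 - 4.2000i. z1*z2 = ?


Real = 0.2*(-0.8) - (-7)*(-4.2) = -0.16 - 29.4 = -29.56
Imag = 0.2*(-4.2) - (0.8)*(-7) = -0.84 + 5.6 = 4.76

-29.5600 + 4.7600i


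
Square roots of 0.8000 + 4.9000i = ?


|z| = sqrt(0.64+24.01) = 4.9649
sqrt((|z|+a)/2) = sqrt((4.9649+0.8)/2) = sqrt(2.8824) = 1.6978
sqrt((|z|-a)/2) = sqrt((4.9649-0.8)/2) = sqrt(2.0824) = 1.4431

±(1.6978 + 1.4431i) i.e. 1.6978 + 1.4431i and -1.6978 - 1.4431i


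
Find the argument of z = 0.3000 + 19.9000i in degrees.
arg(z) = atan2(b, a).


Re = 0.3, Im = 19.9
arg = atan2(19.9, 0.3) = 89.1363 degrees

arg(z) = 89.1363 degrees


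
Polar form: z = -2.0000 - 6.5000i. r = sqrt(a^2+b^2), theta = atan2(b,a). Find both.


r = sqrt(4+42.25) = sqrt(46.25) = 6.8007
theta = atan2(-6.5, -2) = -107.1027 degrees

r = 6.8007, theta = -107.1027 degrees


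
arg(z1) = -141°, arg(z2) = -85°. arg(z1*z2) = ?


arg(z1*z2) = -141° - 85° = -226°
Normalized to (-180°, 180°]: 134°

134°


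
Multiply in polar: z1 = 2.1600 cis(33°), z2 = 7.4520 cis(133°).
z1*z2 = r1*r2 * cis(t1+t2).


r = 2.1600 * 7.4520 = 16.0963
theta = 33° + 133° = 166° = 166° (mod 360)

16.0963 cis(166°)


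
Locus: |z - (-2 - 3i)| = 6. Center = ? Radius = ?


|z - z0| = r is a circle with center z0 and radius r.
Center = (-2, -3), radius = 6

Circle with center (-2, -3) and radius 6


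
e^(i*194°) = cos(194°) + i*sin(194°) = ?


cos(194°) = -0.9703
sin(194°) = -0.2419

e^(i*194°) = -0.9703 - 0.2419i


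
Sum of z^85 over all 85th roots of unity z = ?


The roots are w_k = w^k with w = e^(2*pi*i/85), and (w^k)^85 = (w^85)^k.
So S = 1 + u + u^2 + ... + u^(84) with u = w^85.
85 = 1*85 + 0, so 85 is a multiple of 85 and u = (w^85)^1 = 1.
Every one of the 85 terms equals 1: S = 85

S = 85


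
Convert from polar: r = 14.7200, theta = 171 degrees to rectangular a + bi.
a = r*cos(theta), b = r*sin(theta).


a = 14.7200*cos(171°) = 14.7200*(-0.98769) = -14.5388
b = 14.7200*sin(171°) = 14.7200*0.156434 = 2.3027

-14.5388 + 2.3027i


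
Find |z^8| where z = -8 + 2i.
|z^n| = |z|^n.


|z| = sqrt(64+4) = sqrt(68) = 8.2462
|z^8| = |z|^8 = (sqrt(68))^8 = 68^4 = 21381376

|z^8| = 21381376


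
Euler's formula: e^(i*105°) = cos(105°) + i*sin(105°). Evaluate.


cos(105°) = -0.2588
sin(105°) = 0.9659

e^(i*105°) = -0.2588 + 0.9659i


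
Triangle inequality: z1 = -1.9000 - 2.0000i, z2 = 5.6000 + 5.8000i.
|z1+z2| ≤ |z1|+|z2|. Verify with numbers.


|z1| = sqrt((-1.9)^2 + (-2)^2) = sqrt(7.61) = 2.7586
|z2| = sqrt(5.6^2 + 5.8^2) = sqrt(65) = 8.0623
z1+z2 = 3.7000 + 3.8000i
|z1+z2| = sqrt(28.13) = 5.3038
|z1|+|z2| = 2.7586 + 8.0623 = 10.8209

|z1+z2| = 5.3038 ≤ |z1|+|z2| = 10.8209 (verified)


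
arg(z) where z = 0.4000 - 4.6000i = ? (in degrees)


Re = 0.4, Im = -4.6
arg = atan2(-4.6, 0.4) = -85.0303 degrees

arg(z) = -85.0303 degrees


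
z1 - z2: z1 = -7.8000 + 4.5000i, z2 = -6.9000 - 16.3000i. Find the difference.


Real: -7.8 + 6.9 = -0.9
Imag: 4.5 + 16.3 = 20.8

-0.9000 + 20.8000i


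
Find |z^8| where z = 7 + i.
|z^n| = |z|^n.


|z| = sqrt(49+1) = sqrt(50) = 7.0711
|z^8| = |z|^8 = (sqrt(50))^8 = 50^4 = 6250000

|z^8| = 6250000


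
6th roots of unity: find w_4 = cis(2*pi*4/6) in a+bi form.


Angle = 360*4/6 = 240°
a = cos(240°) = -0.5000
b = sin(240°) = -0.8660

-0.5000 - 0.8660i


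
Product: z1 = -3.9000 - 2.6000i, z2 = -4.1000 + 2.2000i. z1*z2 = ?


Real = -3.9*(-4.1) - (-2.6)*2.2 = 15.99 - (-5.72) = 21.71
Imag = -3.9*2.2 - (4.1)*(-2.6) = -8.58 + 10.66 = 2.08

21.7100 + 2.0800i


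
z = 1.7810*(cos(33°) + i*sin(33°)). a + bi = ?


a = 1.7810*cos(33°) = 1.7810*0.8387 = 1.4937
b = 1.7810*sin(33°) = 1.7810*0.54464 = 0.9700

1.4937 + 0.9700i
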